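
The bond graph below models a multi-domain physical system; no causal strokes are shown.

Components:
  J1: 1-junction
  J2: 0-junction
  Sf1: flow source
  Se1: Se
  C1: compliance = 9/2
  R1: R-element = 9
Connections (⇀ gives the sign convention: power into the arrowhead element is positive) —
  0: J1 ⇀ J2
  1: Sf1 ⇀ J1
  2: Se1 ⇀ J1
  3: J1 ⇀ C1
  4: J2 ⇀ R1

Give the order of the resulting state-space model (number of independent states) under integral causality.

#1 stroke→Sf1  (Sf1 (Sf) sets flow on bond)
#2 stroke→J1  (source Se1 imposes e)
#0 stroke→J1  (1-jn J1 has f-setter on 1)
#3 stroke→J1  (J1 flow already set via bond 1)
#4 stroke→J2  (J2: last free bond brings effort in)

1  (C1 all integral)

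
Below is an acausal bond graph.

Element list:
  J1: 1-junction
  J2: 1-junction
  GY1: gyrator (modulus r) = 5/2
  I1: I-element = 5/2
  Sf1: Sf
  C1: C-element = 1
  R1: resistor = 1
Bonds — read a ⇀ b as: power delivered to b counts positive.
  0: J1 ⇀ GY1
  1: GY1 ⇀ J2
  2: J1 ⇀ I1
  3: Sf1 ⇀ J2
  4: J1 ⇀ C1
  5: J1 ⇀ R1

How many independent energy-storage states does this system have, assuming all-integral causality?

bond 3 stroke at Sf1  (source Sf1 imposes f)
bond 1 stroke at J2  (J2 flow already set via bond 3)
bond 0 stroke at J1  (GY1 both-in/both-out from 1)
bond 2 stroke at I1  (prefer integral on I1)
bond 4 stroke at J1  (1-jn J1 has f-setter on 2)
bond 5 stroke at J1  (J1: bond 2 brought flow, rest push out)

2  (C1, I1 all integral)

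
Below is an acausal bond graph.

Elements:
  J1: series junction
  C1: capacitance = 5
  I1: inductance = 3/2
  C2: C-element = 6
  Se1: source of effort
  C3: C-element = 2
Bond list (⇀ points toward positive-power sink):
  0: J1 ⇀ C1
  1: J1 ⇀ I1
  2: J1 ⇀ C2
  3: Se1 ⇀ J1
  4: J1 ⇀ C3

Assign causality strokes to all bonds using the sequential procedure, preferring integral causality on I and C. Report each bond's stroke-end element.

#0 stroke→J1
#1 stroke→I1
#2 stroke→J1
#3 stroke→J1
#4 stroke→J1

b3 stroke→J1  (source Se1 imposes e)
b0 stroke→J1  (C1 integral (e out))
b1 stroke→I1  (I1 outputs flow p/I1)
b2 stroke→J1  (J1 flow already set via bond 1)
b4 stroke→J1  (common-f at J1 fixed by 1)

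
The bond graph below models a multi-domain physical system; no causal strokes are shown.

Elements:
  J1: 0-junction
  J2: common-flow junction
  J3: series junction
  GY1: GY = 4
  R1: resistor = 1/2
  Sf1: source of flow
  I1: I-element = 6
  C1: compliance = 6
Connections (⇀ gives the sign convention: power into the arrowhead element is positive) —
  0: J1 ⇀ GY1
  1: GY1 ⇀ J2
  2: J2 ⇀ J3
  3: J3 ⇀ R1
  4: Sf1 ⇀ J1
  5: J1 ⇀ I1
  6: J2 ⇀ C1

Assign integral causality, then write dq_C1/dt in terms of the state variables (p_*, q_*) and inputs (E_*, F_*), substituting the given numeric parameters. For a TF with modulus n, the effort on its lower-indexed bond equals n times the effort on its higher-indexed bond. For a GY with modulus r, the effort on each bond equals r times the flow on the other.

dq_C1/dt = 8*F_Sf1 - 4*p_I1/3 - q_C1/3

#4 stroke at Sf1  (source Sf1 imposes f)
#5 stroke at I1  (prefer integral on I1)
#0 stroke at J1  (only one effort-in slot at J1)
#1 stroke at J2  (GY GY1: same side as bond 0)
#6 stroke at J2  (C1 outputs effort q/C1)
#2 stroke at J3  (only one flow-in slot at J2)
#3 stroke at R1  (J3: last free bond brings flow in)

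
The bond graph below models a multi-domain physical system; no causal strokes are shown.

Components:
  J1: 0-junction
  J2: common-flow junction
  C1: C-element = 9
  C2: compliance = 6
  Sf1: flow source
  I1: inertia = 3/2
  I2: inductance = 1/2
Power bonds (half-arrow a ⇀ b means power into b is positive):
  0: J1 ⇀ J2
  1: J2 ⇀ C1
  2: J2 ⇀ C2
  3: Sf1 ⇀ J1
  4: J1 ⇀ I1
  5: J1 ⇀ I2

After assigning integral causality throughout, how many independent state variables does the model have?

4  (C1, C2, I1, I2 all integral)

β3 →Sf1  (Sf1: flow source, stroke at near end)
β1 →J2  (C1 outputs effort q/C1)
β2 →J2  (C2 outputs effort q/C2)
β0 →J1  (J2: last free bond brings flow in)
β4 →I1  (J1 effort already set via bond 0)
β5 →I2  (J1 effort already set via bond 0)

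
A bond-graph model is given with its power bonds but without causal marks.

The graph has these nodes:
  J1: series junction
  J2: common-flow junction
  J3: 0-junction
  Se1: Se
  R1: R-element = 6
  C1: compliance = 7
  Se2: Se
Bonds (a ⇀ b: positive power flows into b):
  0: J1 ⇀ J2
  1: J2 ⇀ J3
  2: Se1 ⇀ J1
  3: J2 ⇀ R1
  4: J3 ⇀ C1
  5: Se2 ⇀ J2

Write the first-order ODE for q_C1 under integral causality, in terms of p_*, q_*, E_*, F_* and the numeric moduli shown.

b2 stroke→J1  (Se1 (Se) sets effort on bond)
b5 stroke→J2  (Se2 (Se) sets effort on bond)
b0 stroke→J2  (only one flow-in slot at J1)
b4 stroke→J3  (C1: C, integral causality)
b1 stroke→J2  (common-e at J3 fixed by 4)
b3 stroke→R1  (only one flow-in slot at J2)

dq_C1/dt = E_Se1/6 + E_Se2/6 - q_C1/42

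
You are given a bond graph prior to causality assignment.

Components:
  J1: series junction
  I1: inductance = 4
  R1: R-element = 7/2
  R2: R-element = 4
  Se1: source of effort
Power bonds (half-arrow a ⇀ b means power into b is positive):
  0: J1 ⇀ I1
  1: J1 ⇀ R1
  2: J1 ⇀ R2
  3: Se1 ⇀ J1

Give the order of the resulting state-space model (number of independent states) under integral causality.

1  (I1 all integral)

b3 →J1  (Se1 (Se) sets effort on bond)
b0 →I1  (I1 integral (f out))
b1 →J1  (J1 flow already set via bond 0)
b2 →J1  (1-jn J1 has f-setter on 0)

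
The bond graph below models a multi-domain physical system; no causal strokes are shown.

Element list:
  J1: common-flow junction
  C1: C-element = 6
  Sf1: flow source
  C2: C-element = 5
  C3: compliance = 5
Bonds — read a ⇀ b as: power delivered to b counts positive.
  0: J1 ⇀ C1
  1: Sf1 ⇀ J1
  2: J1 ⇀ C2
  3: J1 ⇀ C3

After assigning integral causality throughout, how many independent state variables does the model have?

β1 stroke at Sf1  (Sf1 (Sf) sets flow on bond)
β0 stroke at J1  (J1 flow already set via bond 1)
β2 stroke at J1  (common-f at J1 fixed by 1)
β3 stroke at J1  (J1: bond 1 brought flow, rest push out)

3  (C1, C2, C3 all integral)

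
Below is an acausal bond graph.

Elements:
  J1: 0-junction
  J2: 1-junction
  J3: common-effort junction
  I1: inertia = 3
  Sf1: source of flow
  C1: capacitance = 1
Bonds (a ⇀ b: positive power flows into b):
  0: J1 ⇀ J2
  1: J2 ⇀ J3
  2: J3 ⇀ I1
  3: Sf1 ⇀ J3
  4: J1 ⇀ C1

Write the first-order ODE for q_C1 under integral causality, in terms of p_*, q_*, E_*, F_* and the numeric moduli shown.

dq_C1/dt = F_Sf1 - p_I1/3

bond 3 stroke at Sf1  (Sf1 fixes flow; stroke at Sf1)
bond 2 stroke at I1  (I1 outputs flow p/I1)
bond 1 stroke at J3  (J3 needs exactly one e-in)
bond 0 stroke at J2  (J2 flow already set via bond 1)
bond 4 stroke at J1  (J1: last free bond brings effort in)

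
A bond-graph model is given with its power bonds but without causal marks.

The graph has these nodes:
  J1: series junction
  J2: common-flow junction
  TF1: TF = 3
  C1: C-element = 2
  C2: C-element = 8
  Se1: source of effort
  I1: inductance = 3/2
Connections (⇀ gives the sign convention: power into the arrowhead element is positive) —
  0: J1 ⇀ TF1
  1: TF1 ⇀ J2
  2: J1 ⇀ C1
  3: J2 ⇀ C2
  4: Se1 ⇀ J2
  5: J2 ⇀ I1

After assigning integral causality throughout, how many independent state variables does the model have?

3  (C1, C2, I1 all integral)

#4 →J2  (source Se1 imposes e)
#2 →J1  (C1 outputs effort q/C1)
#0 →TF1  (J1 needs exactly one f-in)
#1 →J2  (through TF1, causality passes straight; one stroke at TF1)
#3 →J2  (C2 integral (e out))
#5 →I1  (closing 1-jn rule on J2)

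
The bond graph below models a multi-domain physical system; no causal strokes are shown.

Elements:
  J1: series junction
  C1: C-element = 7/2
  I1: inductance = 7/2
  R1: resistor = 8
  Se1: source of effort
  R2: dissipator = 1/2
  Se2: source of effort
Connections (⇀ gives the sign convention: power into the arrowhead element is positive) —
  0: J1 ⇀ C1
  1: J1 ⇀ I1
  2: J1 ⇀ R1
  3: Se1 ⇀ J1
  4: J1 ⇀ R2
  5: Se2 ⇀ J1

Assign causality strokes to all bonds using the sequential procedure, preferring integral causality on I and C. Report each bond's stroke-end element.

b3 →J1  (Se1 fixes effort; stroke away)
b5 →J1  (Se2 (Se) sets effort on bond)
b0 →J1  (C1 outputs effort q/C1)
b1 →I1  (prefer integral on I1)
b2 →J1  (J1: bond 1 brought flow, rest push out)
b4 →J1  (J1 flow already set via bond 1)

β0 |J1
β1 |I1
β2 |J1
β3 |J1
β4 |J1
β5 |J1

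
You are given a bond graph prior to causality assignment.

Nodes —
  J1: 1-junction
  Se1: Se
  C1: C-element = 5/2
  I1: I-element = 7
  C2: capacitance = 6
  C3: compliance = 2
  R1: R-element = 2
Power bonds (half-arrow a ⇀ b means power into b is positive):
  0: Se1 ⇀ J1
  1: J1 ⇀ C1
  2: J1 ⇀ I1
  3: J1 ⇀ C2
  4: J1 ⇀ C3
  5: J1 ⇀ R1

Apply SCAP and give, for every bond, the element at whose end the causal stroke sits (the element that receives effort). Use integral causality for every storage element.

b0 |J1
b1 |J1
b2 |I1
b3 |J1
b4 |J1
b5 |J1

#0 stroke→J1  (Se1 (Se) sets effort on bond)
#1 stroke→J1  (C1 integral (e out))
#2 stroke→I1  (I1 outputs flow p/I1)
#3 stroke→J1  (common-f at J1 fixed by 2)
#4 stroke→J1  (J1: bond 2 brought flow, rest push out)
#5 stroke→J1  (J1: bond 2 brought flow, rest push out)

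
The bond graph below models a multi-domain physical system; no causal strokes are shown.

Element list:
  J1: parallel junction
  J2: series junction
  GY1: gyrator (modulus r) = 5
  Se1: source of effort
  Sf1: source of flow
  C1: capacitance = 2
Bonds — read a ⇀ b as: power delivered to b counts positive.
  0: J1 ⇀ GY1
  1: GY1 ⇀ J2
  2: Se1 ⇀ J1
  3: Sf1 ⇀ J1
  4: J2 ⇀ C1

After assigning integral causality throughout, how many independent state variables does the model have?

bond 2 |J1  (source Se1 imposes e)
bond 3 |Sf1  (Sf1: flow source, stroke at near end)
bond 0 |GY1  (J1 effort already set via bond 2)
bond 1 |GY1  (GY GY1: same side as bond 0)
bond 4 |J2  (1-jn J2 has f-setter on 1)

1  (C1 all integral)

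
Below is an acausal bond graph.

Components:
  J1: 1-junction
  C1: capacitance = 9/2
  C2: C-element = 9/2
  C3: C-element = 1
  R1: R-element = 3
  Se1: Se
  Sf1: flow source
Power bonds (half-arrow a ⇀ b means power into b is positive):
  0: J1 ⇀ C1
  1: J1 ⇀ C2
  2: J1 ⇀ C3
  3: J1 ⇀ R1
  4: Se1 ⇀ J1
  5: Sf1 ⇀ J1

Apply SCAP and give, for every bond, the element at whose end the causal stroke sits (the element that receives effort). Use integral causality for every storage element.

#4 stroke→J1  (source Se1 imposes e)
#5 stroke→Sf1  (Sf1: flow source, stroke at near end)
#0 stroke→J1  (1-jn J1 has f-setter on 5)
#1 stroke→J1  (J1: bond 5 brought flow, rest push out)
#2 stroke→J1  (1-jn J1 has f-setter on 5)
#3 stroke→J1  (1-jn J1 has f-setter on 5)

b0 stroke→J1
b1 stroke→J1
b2 stroke→J1
b3 stroke→J1
b4 stroke→J1
b5 stroke→Sf1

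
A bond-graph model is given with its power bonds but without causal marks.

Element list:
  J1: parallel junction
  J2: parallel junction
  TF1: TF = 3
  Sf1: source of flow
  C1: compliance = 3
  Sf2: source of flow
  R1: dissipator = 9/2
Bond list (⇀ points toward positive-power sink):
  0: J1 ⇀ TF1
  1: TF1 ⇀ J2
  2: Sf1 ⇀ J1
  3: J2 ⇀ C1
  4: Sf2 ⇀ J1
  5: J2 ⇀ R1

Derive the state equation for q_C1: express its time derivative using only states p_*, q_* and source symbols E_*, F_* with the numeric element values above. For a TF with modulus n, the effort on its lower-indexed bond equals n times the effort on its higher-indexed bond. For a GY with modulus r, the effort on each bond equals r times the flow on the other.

β2 stroke at Sf1  (Sf1 fixes flow; stroke at Sf1)
β4 stroke at Sf2  (Sf2 fixes flow; stroke at Sf2)
β0 stroke at J1  (closing 0-jn rule on J1)
β1 stroke at TF1  (TF1: transformer flips bond 0)
β3 stroke at J2  (C1 outputs effort q/C1)
β5 stroke at R1  (J2: bond 3 brought effort, rest push out)

dq_C1/dt = 3*F_Sf1 + 3*F_Sf2 - 2*q_C1/27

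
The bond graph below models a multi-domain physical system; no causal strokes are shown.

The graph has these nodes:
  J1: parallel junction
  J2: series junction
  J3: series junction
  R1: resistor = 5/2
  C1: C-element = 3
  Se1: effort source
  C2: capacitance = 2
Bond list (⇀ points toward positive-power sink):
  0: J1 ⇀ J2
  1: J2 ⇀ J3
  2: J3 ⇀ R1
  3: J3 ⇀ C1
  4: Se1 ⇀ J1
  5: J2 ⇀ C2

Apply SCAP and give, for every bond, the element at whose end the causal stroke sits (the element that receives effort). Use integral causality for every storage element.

b4 |J1  (Se1 (Se) sets effort on bond)
b0 |J2  (common-e at J1 fixed by 4)
b3 |J3  (C1 integral (e out))
b5 |J2  (prefer integral on C2)
b1 |J3  (closing 1-jn rule on J2)
b2 |R1  (only one flow-in slot at J3)

b0 stroke at J2
b1 stroke at J3
b2 stroke at R1
b3 stroke at J3
b4 stroke at J1
b5 stroke at J2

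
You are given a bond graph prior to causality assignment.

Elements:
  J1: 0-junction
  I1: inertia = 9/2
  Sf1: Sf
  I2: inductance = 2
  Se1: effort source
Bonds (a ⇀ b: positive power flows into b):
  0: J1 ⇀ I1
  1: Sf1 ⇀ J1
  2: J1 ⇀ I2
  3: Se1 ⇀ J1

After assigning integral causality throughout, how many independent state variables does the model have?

b1 stroke at Sf1  (source Sf1 imposes f)
b3 stroke at J1  (Se1: effort source, stroke at far end)
b0 stroke at I1  (common-e at J1 fixed by 3)
b2 stroke at I2  (0-jn J1 has e-setter on 3)

2  (I1, I2 all integral)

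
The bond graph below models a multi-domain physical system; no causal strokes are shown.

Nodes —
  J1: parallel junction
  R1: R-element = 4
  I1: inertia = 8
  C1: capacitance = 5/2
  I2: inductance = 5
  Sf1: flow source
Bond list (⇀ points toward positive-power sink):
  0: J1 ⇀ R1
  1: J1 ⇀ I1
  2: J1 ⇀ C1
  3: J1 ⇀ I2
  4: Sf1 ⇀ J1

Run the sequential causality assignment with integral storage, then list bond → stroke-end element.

bond 0 stroke→R1
bond 1 stroke→I1
bond 2 stroke→J1
bond 3 stroke→I2
bond 4 stroke→Sf1

b4 |Sf1  (Sf1 (Sf) sets flow on bond)
b1 |I1  (prefer integral on I1)
b2 |J1  (C1 integral (e out))
b0 |R1  (0-jn J1 has e-setter on 2)
b3 |I2  (common-e at J1 fixed by 2)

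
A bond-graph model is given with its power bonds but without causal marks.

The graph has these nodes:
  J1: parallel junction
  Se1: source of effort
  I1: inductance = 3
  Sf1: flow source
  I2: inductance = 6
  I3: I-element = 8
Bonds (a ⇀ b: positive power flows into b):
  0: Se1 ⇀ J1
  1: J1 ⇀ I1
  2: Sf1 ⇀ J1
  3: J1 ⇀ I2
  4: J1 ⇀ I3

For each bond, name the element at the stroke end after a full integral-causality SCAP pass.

bond 0 →J1  (Se1 fixes effort; stroke away)
bond 2 →Sf1  (Sf1 fixes flow; stroke at Sf1)
bond 1 →I1  (J1 effort already set via bond 0)
bond 3 →I2  (0-jn J1 has e-setter on 0)
bond 4 →I3  (J1 effort already set via bond 0)

β0 |J1
β1 |I1
β2 |Sf1
β3 |I2
β4 |I3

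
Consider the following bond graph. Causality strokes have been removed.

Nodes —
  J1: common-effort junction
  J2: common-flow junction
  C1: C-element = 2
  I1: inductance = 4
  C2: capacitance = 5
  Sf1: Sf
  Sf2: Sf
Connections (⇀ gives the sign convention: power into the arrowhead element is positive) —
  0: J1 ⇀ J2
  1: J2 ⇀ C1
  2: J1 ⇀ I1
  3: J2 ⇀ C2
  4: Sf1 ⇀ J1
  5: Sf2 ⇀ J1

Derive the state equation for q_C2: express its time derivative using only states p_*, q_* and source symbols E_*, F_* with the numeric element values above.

b4 stroke at Sf1  (Sf1 (Sf) sets flow on bond)
b5 stroke at Sf2  (Sf2 fixes flow; stroke at Sf2)
b1 stroke at J2  (C1 outputs effort q/C1)
b2 stroke at I1  (prefer integral on I1)
b0 stroke at J1  (only one effort-in slot at J1)
b3 stroke at J2  (common-f at J2 fixed by 0)

dq_C2/dt = F_Sf1 + F_Sf2 - p_I1/4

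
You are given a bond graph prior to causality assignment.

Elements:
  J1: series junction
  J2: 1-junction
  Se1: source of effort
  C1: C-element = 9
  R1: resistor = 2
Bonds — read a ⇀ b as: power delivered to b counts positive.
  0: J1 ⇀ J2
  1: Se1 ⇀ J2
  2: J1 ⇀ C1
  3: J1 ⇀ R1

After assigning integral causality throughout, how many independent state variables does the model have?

1  (C1 all integral)

b1 stroke→J2  (source Se1 imposes e)
b0 stroke→J1  (closing 1-jn rule on J2)
b2 stroke→J1  (prefer integral on C1)
b3 stroke→R1  (J1: last free bond brings flow in)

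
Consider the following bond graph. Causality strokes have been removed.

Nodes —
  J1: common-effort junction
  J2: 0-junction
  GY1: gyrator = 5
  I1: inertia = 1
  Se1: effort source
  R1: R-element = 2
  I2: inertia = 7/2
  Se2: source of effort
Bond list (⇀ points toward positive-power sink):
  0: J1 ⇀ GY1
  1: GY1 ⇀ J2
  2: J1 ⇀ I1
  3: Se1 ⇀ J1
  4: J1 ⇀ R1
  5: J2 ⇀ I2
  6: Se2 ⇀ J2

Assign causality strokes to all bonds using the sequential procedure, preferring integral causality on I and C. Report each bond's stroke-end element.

bond 0 |GY1
bond 1 |GY1
bond 2 |I1
bond 3 |J1
bond 4 |R1
bond 5 |I2
bond 6 |J2

bond 3 stroke at J1  (Se1: effort source, stroke at far end)
bond 6 stroke at J2  (source Se2 imposes e)
bond 0 stroke at GY1  (J1 effort already set via bond 3)
bond 2 stroke at I1  (common-e at J1 fixed by 3)
bond 4 stroke at R1  (J1: bond 3 brought effort, rest push out)
bond 1 stroke at GY1  (J2: bond 6 brought effort, rest push out)
bond 5 stroke at I2  (0-jn J2 has e-setter on 6)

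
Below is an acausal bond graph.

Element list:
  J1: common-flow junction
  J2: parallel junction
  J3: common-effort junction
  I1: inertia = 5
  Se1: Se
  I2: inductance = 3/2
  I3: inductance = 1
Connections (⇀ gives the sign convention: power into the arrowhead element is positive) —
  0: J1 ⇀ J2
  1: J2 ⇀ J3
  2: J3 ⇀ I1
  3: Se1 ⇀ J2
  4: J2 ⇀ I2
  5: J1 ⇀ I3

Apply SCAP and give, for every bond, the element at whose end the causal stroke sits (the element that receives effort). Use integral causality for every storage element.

β0 stroke→J1
β1 stroke→J3
β2 stroke→I1
β3 stroke→J2
β4 stroke→I2
β5 stroke→I3

b3 stroke at J2  (Se1: effort source, stroke at far end)
b0 stroke at J1  (J2 effort already set via bond 3)
b1 stroke at J3  (common-e at J2 fixed by 3)
b4 stroke at I2  (J2 effort already set via bond 3)
b2 stroke at I1  (common-e at J3 fixed by 1)
b5 stroke at I3  (J1: last free bond brings flow in)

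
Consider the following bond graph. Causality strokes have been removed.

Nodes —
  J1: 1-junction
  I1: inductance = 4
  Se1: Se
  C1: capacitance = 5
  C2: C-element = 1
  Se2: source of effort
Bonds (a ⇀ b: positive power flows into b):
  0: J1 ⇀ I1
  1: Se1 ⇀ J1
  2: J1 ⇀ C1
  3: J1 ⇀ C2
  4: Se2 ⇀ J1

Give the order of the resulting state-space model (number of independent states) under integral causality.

3  (C1, C2, I1 all integral)

#1 →J1  (Se1 fixes effort; stroke away)
#4 →J1  (source Se2 imposes e)
#0 →I1  (prefer integral on I1)
#2 →J1  (J1 flow already set via bond 0)
#3 →J1  (J1: bond 0 brought flow, rest push out)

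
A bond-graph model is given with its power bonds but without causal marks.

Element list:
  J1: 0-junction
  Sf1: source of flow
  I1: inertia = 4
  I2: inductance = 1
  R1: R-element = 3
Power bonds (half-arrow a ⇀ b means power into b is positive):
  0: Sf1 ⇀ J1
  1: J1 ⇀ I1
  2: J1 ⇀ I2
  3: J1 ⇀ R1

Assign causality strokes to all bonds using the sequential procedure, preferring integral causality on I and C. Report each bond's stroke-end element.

b0 stroke→Sf1  (Sf1 (Sf) sets flow on bond)
b1 stroke→I1  (I1 integral (f out))
b2 stroke→I2  (I2 outputs flow p/I2)
b3 stroke→J1  (only one effort-in slot at J1)

b0 stroke→Sf1
b1 stroke→I1
b2 stroke→I2
b3 stroke→J1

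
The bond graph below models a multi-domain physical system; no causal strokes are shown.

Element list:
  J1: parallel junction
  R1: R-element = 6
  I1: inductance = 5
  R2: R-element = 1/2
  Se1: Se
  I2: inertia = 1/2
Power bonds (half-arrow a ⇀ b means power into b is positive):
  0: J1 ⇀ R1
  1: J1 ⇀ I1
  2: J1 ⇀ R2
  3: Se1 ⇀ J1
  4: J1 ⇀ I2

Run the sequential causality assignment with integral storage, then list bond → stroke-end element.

bond 0 |R1
bond 1 |I1
bond 2 |R2
bond 3 |J1
bond 4 |I2

bond 3 →J1  (Se1 (Se) sets effort on bond)
bond 0 →R1  (0-jn J1 has e-setter on 3)
bond 1 →I1  (0-jn J1 has e-setter on 3)
bond 2 →R2  (J1: bond 3 brought effort, rest push out)
bond 4 →I2  (common-e at J1 fixed by 3)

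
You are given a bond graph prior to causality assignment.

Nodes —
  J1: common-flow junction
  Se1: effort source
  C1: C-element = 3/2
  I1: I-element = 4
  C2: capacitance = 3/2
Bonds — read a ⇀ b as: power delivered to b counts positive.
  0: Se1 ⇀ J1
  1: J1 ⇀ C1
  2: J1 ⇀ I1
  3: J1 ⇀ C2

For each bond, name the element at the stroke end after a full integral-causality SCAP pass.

#0 |J1
#1 |J1
#2 |I1
#3 |J1

β0 |J1  (Se1: effort source, stroke at far end)
β1 |J1  (prefer integral on C1)
β2 |I1  (I1 outputs flow p/I1)
β3 |J1  (J1 flow already set via bond 2)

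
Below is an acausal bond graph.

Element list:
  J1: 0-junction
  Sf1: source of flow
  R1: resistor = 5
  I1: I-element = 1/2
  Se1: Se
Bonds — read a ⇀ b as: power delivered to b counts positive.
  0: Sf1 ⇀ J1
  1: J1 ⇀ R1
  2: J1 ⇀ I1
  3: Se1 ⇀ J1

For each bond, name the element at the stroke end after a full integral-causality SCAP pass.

#0 →Sf1  (Sf1: flow source, stroke at near end)
#3 →J1  (Se1: effort source, stroke at far end)
#1 →R1  (J1 effort already set via bond 3)
#2 →I1  (J1: bond 3 brought effort, rest push out)

bond 0 |Sf1
bond 1 |R1
bond 2 |I1
bond 3 |J1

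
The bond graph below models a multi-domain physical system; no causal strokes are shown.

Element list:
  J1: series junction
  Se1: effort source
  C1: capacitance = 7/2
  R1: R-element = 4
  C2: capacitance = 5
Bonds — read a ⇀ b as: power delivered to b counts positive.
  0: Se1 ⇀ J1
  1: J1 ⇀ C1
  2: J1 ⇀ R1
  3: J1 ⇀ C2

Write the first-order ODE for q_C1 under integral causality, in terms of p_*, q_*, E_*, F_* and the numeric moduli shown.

dq_C1/dt = E_Se1/4 - q_C1/14 - q_C2/20

#0 stroke→J1  (source Se1 imposes e)
#1 stroke→J1  (C1 integral (e out))
#3 stroke→J1  (C2 integral (e out))
#2 stroke→R1  (J1 needs exactly one f-in)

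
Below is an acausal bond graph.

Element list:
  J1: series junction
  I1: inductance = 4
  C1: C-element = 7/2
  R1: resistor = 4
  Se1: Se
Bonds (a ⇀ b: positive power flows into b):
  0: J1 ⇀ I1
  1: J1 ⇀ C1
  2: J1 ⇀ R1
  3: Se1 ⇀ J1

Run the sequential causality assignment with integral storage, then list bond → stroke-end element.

β3 |J1  (Se1: effort source, stroke at far end)
β0 |I1  (I1 outputs flow p/I1)
β1 |J1  (1-jn J1 has f-setter on 0)
β2 |J1  (J1 flow already set via bond 0)

#0 →I1
#1 →J1
#2 →J1
#3 →J1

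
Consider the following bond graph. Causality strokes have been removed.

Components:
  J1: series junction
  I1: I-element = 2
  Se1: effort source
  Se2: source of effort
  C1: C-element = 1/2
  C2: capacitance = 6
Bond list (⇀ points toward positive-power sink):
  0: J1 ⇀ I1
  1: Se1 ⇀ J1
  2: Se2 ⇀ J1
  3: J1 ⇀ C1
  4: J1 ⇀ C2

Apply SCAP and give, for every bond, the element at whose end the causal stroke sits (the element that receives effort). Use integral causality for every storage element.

β1 stroke at J1  (source Se1 imposes e)
β2 stroke at J1  (Se2: effort source, stroke at far end)
β0 stroke at I1  (I1: I, integral causality)
β3 stroke at J1  (J1 flow already set via bond 0)
β4 stroke at J1  (J1 flow already set via bond 0)

β0 |I1
β1 |J1
β2 |J1
β3 |J1
β4 |J1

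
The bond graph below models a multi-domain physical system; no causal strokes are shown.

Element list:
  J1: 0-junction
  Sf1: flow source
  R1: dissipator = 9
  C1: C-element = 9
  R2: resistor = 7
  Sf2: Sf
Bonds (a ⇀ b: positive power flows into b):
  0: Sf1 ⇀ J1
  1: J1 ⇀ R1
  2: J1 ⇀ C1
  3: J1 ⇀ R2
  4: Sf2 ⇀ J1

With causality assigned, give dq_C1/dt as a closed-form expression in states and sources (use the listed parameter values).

#0 stroke→Sf1  (source Sf1 imposes f)
#4 stroke→Sf2  (source Sf2 imposes f)
#2 stroke→J1  (C1 outputs effort q/C1)
#1 stroke→R1  (J1 effort already set via bond 2)
#3 stroke→R2  (0-jn J1 has e-setter on 2)

dq_C1/dt = F_Sf1 + F_Sf2 - 16*q_C1/567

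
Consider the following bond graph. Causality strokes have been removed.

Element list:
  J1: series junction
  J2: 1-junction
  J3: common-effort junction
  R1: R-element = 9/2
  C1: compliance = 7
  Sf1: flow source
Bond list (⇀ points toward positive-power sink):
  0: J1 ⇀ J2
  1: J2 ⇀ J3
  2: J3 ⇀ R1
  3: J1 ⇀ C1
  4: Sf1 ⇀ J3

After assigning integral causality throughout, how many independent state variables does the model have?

1  (C1 all integral)

b4 stroke→Sf1  (source Sf1 imposes f)
b3 stroke→J1  (C1 integral (e out))
b0 stroke→J2  (J1: last free bond brings flow in)
b1 stroke→J3  (only one flow-in slot at J2)
b2 stroke→R1  (J3: bond 1 brought effort, rest push out)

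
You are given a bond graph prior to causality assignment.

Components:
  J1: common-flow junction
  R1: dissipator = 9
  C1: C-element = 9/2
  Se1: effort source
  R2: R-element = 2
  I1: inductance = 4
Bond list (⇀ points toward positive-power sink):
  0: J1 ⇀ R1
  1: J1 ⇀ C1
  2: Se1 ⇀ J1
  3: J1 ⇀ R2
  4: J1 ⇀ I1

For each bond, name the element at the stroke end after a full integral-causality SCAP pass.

#0 |J1
#1 |J1
#2 |J1
#3 |J1
#4 |I1

#2 stroke→J1  (Se1 (Se) sets effort on bond)
#1 stroke→J1  (C1 integral (e out))
#4 stroke→I1  (I1 integral (f out))
#0 stroke→J1  (1-jn J1 has f-setter on 4)
#3 stroke→J1  (1-jn J1 has f-setter on 4)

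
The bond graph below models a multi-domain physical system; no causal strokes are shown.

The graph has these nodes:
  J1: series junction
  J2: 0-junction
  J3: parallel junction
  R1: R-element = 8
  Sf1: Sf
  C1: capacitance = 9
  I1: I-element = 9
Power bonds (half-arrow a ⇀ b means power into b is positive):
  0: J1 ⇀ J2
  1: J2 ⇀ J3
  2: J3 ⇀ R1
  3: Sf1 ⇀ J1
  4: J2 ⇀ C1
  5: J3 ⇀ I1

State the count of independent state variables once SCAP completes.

2  (C1, I1 all integral)

b3 stroke at Sf1  (source Sf1 imposes f)
b0 stroke at J1  (1-jn J1 has f-setter on 3)
b4 stroke at J2  (C1: C, integral causality)
b1 stroke at J3  (0-jn J2 has e-setter on 4)
b2 stroke at R1  (J3 effort already set via bond 1)
b5 stroke at I1  (common-e at J3 fixed by 1)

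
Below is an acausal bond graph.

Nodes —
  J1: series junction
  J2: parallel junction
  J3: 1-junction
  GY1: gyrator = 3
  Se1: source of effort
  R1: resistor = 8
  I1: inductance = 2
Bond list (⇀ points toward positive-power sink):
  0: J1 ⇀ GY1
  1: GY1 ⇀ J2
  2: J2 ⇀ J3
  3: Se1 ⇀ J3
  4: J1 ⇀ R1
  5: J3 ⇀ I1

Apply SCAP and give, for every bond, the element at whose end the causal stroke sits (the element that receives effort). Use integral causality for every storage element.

b0 |J1
b1 |J2
b2 |J3
b3 |J3
b4 |R1
b5 |I1

#3 |J3  (Se1: effort source, stroke at far end)
#5 |I1  (prefer integral on I1)
#2 |J3  (common-f at J3 fixed by 5)
#1 |J2  (closing 0-jn rule on J2)
#0 |J1  (through GY1, causality inverts; strokes same side of GY1)
#4 |R1  (J1 needs exactly one f-in)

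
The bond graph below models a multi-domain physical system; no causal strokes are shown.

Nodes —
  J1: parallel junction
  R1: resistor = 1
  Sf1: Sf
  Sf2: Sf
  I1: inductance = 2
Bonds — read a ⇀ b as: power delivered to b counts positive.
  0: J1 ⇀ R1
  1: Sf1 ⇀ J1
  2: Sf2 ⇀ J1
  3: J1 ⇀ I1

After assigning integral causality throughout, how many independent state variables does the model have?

#1 stroke→Sf1  (Sf1 fixes flow; stroke at Sf1)
#2 stroke→Sf2  (source Sf2 imposes f)
#3 stroke→I1  (I1 integral (f out))
#0 stroke→J1  (closing 0-jn rule on J1)

1  (I1 all integral)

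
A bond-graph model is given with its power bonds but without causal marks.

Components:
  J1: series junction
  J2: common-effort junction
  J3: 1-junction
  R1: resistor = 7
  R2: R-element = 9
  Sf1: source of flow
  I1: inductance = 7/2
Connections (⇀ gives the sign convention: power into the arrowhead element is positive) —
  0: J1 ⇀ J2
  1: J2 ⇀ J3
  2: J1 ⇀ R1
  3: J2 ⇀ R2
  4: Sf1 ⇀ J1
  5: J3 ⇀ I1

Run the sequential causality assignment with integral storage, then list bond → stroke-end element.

bond 4 |Sf1  (Sf1 fixes flow; stroke at Sf1)
bond 0 |J1  (common-f at J1 fixed by 4)
bond 2 |J1  (1-jn J1 has f-setter on 4)
bond 5 |I1  (I1: I, integral causality)
bond 1 |J3  (J3 flow already set via bond 5)
bond 3 |J2  (J2 needs exactly one e-in)

#0 stroke at J1
#1 stroke at J3
#2 stroke at J1
#3 stroke at J2
#4 stroke at Sf1
#5 stroke at I1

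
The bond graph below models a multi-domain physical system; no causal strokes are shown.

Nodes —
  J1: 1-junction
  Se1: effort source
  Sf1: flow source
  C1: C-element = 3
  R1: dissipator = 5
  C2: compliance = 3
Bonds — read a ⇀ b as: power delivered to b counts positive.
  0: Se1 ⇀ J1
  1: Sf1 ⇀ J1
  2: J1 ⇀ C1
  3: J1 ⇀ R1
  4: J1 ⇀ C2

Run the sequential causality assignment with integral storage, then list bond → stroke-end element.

#0 →J1  (source Se1 imposes e)
#1 →Sf1  (Sf1: flow source, stroke at near end)
#2 →J1  (J1 flow already set via bond 1)
#3 →J1  (common-f at J1 fixed by 1)
#4 →J1  (common-f at J1 fixed by 1)

β0 stroke at J1
β1 stroke at Sf1
β2 stroke at J1
β3 stroke at J1
β4 stroke at J1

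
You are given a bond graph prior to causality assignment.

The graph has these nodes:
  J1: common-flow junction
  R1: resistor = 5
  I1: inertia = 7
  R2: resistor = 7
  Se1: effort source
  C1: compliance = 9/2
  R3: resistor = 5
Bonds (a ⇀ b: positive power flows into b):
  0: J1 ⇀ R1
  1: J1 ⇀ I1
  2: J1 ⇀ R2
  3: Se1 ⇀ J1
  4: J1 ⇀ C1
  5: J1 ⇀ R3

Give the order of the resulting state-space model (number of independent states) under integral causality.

bond 3 stroke→J1  (Se1: effort source, stroke at far end)
bond 1 stroke→I1  (I1 integral (f out))
bond 0 stroke→J1  (J1 flow already set via bond 1)
bond 2 stroke→J1  (J1: bond 1 brought flow, rest push out)
bond 4 stroke→J1  (J1: bond 1 brought flow, rest push out)
bond 5 stroke→J1  (J1 flow already set via bond 1)

2  (C1, I1 all integral)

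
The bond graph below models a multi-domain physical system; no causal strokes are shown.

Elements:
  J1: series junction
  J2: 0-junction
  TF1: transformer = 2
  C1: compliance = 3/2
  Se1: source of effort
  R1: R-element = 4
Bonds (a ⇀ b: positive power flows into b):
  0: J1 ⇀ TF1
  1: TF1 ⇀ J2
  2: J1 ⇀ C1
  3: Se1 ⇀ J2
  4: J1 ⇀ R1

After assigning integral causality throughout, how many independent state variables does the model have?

1  (C1 all integral)

bond 3 stroke→J2  (source Se1 imposes e)
bond 1 stroke→TF1  (J2 effort already set via bond 3)
bond 0 stroke→J1  (TF TF1: opposite of bond 1)
bond 2 stroke→J1  (C1 integral (e out))
bond 4 stroke→R1  (closing 1-jn rule on J1)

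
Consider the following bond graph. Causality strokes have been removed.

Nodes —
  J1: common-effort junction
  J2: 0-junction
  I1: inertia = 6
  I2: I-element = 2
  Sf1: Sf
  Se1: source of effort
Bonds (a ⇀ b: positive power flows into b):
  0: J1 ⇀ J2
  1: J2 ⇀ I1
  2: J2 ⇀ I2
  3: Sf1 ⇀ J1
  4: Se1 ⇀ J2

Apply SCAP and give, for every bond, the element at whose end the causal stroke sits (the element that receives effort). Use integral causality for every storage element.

b0 stroke→J1
b1 stroke→I1
b2 stroke→I2
b3 stroke→Sf1
b4 stroke→J2

#3 →Sf1  (Sf1: flow source, stroke at near end)
#4 →J2  (Se1 (Se) sets effort on bond)
#0 →J1  (J1 needs exactly one e-in)
#1 →I1  (common-e at J2 fixed by 4)
#2 →I2  (J2 effort already set via bond 4)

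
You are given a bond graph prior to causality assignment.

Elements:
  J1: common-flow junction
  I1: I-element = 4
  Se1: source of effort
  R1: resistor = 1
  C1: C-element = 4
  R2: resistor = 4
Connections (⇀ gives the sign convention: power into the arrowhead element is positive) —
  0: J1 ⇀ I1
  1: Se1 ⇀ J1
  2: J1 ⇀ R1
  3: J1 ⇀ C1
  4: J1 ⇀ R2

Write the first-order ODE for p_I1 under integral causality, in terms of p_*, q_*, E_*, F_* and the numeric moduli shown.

dp_I1/dt = E_Se1 - 5*p_I1/4 - q_C1/4

bond 1 |J1  (Se1: effort source, stroke at far end)
bond 0 |I1  (I1 integral (f out))
bond 2 |J1  (J1: bond 0 brought flow, rest push out)
bond 3 |J1  (J1 flow already set via bond 0)
bond 4 |J1  (J1: bond 0 brought flow, rest push out)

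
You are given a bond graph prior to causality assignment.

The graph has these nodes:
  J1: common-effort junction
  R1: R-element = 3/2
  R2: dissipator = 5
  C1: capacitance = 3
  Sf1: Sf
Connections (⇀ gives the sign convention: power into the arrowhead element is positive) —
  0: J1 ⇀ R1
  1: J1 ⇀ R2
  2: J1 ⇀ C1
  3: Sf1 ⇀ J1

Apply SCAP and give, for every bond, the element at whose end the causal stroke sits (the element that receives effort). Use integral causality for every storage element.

β3 stroke at Sf1  (Sf1 fixes flow; stroke at Sf1)
β2 stroke at J1  (C1 integral (e out))
β0 stroke at R1  (J1: bond 2 brought effort, rest push out)
β1 stroke at R2  (common-e at J1 fixed by 2)

β0 |R1
β1 |R2
β2 |J1
β3 |Sf1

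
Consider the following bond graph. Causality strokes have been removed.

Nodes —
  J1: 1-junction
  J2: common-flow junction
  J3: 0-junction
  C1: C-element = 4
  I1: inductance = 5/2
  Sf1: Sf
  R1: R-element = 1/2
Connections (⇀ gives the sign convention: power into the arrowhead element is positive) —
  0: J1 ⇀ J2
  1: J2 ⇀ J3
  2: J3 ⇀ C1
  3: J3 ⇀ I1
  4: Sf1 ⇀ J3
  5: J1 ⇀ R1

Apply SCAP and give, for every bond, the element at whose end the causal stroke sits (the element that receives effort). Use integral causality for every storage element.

bond 4 stroke→Sf1  (Sf1: flow source, stroke at near end)
bond 2 stroke→J3  (prefer integral on C1)
bond 1 stroke→J2  (0-jn J3 has e-setter on 2)
bond 3 stroke→I1  (common-e at J3 fixed by 2)
bond 0 stroke→J1  (only one flow-in slot at J2)
bond 5 stroke→R1  (J1 needs exactly one f-in)

b0 →J1
b1 →J2
b2 →J3
b3 →I1
b4 →Sf1
b5 →R1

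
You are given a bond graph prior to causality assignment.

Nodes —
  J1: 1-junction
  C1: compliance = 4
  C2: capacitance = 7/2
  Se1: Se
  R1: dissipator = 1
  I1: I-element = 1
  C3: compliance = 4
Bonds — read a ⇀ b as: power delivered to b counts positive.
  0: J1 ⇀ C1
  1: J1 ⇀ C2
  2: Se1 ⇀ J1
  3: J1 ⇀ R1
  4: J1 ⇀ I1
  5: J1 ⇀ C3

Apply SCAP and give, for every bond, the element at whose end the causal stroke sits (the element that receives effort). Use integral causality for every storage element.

b0 →J1
b1 →J1
b2 →J1
b3 →J1
b4 →I1
b5 →J1

bond 2 →J1  (Se1 fixes effort; stroke away)
bond 0 →J1  (C1: C, integral causality)
bond 1 →J1  (prefer integral on C2)
bond 4 →I1  (I1 outputs flow p/I1)
bond 3 →J1  (1-jn J1 has f-setter on 4)
bond 5 →J1  (1-jn J1 has f-setter on 4)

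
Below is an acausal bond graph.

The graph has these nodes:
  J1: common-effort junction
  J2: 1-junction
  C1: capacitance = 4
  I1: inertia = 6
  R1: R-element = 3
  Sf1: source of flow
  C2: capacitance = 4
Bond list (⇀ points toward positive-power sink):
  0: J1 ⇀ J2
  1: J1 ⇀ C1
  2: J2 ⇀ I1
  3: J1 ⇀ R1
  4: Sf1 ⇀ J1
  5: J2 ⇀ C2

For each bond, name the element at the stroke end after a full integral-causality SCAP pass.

b4 |Sf1  (Sf1 (Sf) sets flow on bond)
b1 |J1  (C1: C, integral causality)
b0 |J2  (J1: bond 1 brought effort, rest push out)
b3 |R1  (common-e at J1 fixed by 1)
b2 |I1  (I1: I, integral causality)
b5 |J2  (1-jn J2 has f-setter on 2)

β0 stroke at J2
β1 stroke at J1
β2 stroke at I1
β3 stroke at R1
β4 stroke at Sf1
β5 stroke at J2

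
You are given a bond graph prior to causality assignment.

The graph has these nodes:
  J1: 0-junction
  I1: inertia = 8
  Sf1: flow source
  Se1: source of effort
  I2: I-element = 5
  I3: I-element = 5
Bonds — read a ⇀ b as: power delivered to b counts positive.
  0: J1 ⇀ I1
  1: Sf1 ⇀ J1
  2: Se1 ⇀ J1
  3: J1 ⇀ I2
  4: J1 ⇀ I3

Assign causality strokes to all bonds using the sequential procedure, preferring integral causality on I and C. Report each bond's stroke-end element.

β1 |Sf1  (Sf1 fixes flow; stroke at Sf1)
β2 |J1  (Se1 (Se) sets effort on bond)
β0 |I1  (J1 effort already set via bond 2)
β3 |I2  (J1: bond 2 brought effort, rest push out)
β4 |I3  (J1 effort already set via bond 2)

b0 stroke at I1
b1 stroke at Sf1
b2 stroke at J1
b3 stroke at I2
b4 stroke at I3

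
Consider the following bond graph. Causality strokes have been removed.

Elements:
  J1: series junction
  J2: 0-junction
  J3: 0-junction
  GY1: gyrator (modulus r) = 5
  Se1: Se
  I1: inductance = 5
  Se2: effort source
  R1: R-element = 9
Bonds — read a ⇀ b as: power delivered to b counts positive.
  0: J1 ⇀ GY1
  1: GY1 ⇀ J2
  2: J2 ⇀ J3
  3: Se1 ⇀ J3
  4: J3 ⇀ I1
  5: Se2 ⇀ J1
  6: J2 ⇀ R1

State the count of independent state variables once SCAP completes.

1  (I1 all integral)

β3 |J3  (source Se1 imposes e)
β5 |J1  (Se2: effort source, stroke at far end)
β0 |GY1  (closing 1-jn rule on J1)
β2 |J2  (J3: bond 3 brought effort, rest push out)
β4 |I1  (common-e at J3 fixed by 3)
β1 |GY1  (GY GY1: same side as bond 0)
β6 |R1  (common-e at J2 fixed by 2)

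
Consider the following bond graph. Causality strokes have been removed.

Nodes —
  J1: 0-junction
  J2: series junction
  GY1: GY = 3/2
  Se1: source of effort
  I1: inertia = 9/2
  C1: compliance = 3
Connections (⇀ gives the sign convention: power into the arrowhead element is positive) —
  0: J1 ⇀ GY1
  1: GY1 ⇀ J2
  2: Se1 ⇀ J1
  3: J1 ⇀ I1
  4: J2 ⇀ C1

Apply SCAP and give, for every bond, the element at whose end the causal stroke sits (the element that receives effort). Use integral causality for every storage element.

#2 |J1  (Se1 fixes effort; stroke away)
#0 |GY1  (J1 effort already set via bond 2)
#3 |I1  (J1: bond 2 brought effort, rest push out)
#1 |GY1  (through GY1, causality inverts; strokes same side of GY1)
#4 |J2  (common-f at J2 fixed by 1)

#0 |GY1
#1 |GY1
#2 |J1
#3 |I1
#4 |J2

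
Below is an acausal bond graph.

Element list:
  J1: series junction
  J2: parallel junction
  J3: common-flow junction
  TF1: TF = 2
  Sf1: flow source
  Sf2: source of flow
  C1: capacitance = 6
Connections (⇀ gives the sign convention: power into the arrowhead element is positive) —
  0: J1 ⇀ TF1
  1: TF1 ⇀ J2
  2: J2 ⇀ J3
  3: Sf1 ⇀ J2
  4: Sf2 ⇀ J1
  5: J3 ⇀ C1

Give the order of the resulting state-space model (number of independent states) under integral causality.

1  (C1 all integral)

b3 stroke at Sf1  (Sf1: flow source, stroke at near end)
b4 stroke at Sf2  (source Sf2 imposes f)
b0 stroke at J1  (1-jn J1 has f-setter on 4)
b1 stroke at TF1  (TF TF1: opposite of bond 0)
b2 stroke at J2  (J2 needs exactly one e-in)
b5 stroke at J3  (1-jn J3 has f-setter on 2)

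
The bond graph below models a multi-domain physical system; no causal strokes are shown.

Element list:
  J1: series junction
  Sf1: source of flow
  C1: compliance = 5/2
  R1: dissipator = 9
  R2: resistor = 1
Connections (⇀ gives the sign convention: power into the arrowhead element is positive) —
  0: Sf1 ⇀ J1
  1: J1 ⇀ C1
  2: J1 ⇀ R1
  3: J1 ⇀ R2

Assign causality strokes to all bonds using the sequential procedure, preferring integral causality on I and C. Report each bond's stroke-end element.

b0 |Sf1
b1 |J1
b2 |J1
b3 |J1

bond 0 |Sf1  (Sf1: flow source, stroke at near end)
bond 1 |J1  (1-jn J1 has f-setter on 0)
bond 2 |J1  (J1 flow already set via bond 0)
bond 3 |J1  (J1: bond 0 brought flow, rest push out)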